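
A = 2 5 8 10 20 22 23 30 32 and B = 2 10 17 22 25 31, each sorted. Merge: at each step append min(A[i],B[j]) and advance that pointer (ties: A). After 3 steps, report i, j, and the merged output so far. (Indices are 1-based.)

i=3, j=2, merged so far=[2, 2, 5]

i=1 j=1: A[i]=2<=B[j]=2 take 2, i++
i=2 j=1: A[i]=5>B[j]=2 take 2, j++
i=2 j=2: A[i]=5<=B[j]=10 take 5, i++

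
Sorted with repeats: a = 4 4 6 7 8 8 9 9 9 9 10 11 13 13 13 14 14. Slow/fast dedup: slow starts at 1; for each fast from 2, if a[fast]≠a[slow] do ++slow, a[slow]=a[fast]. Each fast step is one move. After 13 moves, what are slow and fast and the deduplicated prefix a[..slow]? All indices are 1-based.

slow=8, fast=15, prefix=[4, 6, 7, 8, 9, 10, 11, 13]

(s=1,f=2) a[fast]=4=a[slow] dup → fast++
(s=1,f=3) a[fast]=6≠a[slow]=4 write a[2]=6 → slow++,fast++
(s=2,f=4) a[fast]=7≠a[slow]=6 write a[3]=7 → slow++,fast++
(s=3,f=5) a[fast]=8≠a[slow]=7 write a[4]=8 → slow++,fast++
(s=4,f=6) a[fast]=8=a[slow] dup → fast++
(s=4,f=7) a[fast]=9≠a[slow]=8 write a[5]=9 → slow++,fast++
(s=5,f=8) a[fast]=9=a[slow] dup → fast++
(s=5,f=9) a[fast]=9=a[slow] dup → fast++
(s=5,f=10) a[fast]=9=a[slow] dup → fast++
(s=5,f=11) a[fast]=10≠a[slow]=9 write a[6]=10 → slow++,fast++
(s=6,f=12) a[fast]=11≠a[slow]=10 write a[7]=11 → slow++,fast++
(s=7,f=13) a[fast]=13≠a[slow]=11 write a[8]=13 → slow++,fast++
(s=8,f=14) a[fast]=13=a[slow] dup → fast++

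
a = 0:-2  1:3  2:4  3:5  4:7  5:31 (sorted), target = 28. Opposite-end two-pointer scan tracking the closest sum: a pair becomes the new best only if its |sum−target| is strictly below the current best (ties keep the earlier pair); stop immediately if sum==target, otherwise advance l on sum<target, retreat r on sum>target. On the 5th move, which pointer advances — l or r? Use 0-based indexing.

l=0 r=5: -2+31=29 d=1 *, r--
l=0 r=4: -2+7=5 d=23, l++
l=1 r=4: 3+7=10 d=18, l++
l=2 r=4: 4+7=11 d=17, l++
l=3 r=4: 5+7=12 d=16, l++

l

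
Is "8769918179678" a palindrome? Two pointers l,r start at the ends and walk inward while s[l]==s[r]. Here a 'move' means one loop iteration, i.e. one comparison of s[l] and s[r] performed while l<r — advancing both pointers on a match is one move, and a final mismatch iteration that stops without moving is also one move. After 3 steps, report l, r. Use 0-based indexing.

l=3, r=9

l=0 r=12: '8'=='8', l++,r--
l=1 r=11: '7'=='7', l++,r--
l=2 r=10: '6'=='6', l++,r--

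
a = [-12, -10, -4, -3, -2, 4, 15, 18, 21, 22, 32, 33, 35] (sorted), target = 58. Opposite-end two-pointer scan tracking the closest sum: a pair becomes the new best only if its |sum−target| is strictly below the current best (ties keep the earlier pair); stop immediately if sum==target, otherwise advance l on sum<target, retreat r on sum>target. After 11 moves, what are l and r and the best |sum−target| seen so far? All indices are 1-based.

[1,13] -12+35=23 d=35 * → l++
[2,13] -10+35=25 d=33 * → l++
[3,13] -4+35=31 d=27 * → l++
[4,13] -3+35=32 d=26 * → l++
[5,13] -2+35=33 d=25 * → l++
[6,13] 4+35=39 d=19 * → l++
[7,13] 15+35=50 d=8 * → l++
[8,13] 18+35=53 d=5 * → l++
[9,13] 21+35=56 d=2 * → l++
[10,13] 22+35=57 d=1 * → l++
[11,13] 32+35=67 d=9 → r--

l=11, r=12, best |Δ|=1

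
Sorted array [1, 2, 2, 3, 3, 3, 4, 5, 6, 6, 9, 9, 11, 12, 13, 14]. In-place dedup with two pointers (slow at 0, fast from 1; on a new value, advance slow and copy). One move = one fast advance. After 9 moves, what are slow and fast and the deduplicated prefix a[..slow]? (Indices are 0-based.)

slow=0 fast=1: a[fast]=2≠a[slow]=1 write a[1]=2, slow++,fast++
slow=1 fast=2: a[fast]=2=a[slow] dup, fast++
slow=1 fast=3: a[fast]=3≠a[slow]=2 write a[2]=3, slow++,fast++
slow=2 fast=4: a[fast]=3=a[slow] dup, fast++
slow=2 fast=5: a[fast]=3=a[slow] dup, fast++
slow=2 fast=6: a[fast]=4≠a[slow]=3 write a[3]=4, slow++,fast++
slow=3 fast=7: a[fast]=5≠a[slow]=4 write a[4]=5, slow++,fast++
slow=4 fast=8: a[fast]=6≠a[slow]=5 write a[5]=6, slow++,fast++
slow=5 fast=9: a[fast]=6=a[slow] dup, fast++

slow=5, fast=10, prefix=[1, 2, 3, 4, 5, 6]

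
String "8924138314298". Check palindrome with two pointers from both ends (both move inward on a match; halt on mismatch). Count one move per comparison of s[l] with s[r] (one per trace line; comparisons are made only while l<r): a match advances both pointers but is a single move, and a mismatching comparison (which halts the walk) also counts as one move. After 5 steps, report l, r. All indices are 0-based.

[0,12] '8'=='8' → l++,r--
[1,11] '9'=='9' → l++,r--
[2,10] '2'=='2' → l++,r--
[3,9] '4'=='4' → l++,r--
[4,8] '1'=='1' → l++,r--

l=5, r=7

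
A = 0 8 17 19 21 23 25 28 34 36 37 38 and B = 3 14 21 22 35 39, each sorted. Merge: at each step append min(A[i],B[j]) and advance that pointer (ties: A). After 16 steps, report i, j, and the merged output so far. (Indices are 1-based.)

i=1 j=1: A[i]=0<=B[j]=3 take 0, i++
i=2 j=1: A[i]=8>B[j]=3 take 3, j++
i=2 j=2: A[i]=8<=B[j]=14 take 8, i++
i=3 j=2: A[i]=17>B[j]=14 take 14, j++
i=3 j=3: A[i]=17<=B[j]=21 take 17, i++
i=4 j=3: A[i]=19<=B[j]=21 take 19, i++
i=5 j=3: A[i]=21<=B[j]=21 take 21, i++
i=6 j=3: A[i]=23>B[j]=21 take 21, j++
i=6 j=4: A[i]=23>B[j]=22 take 22, j++
i=6 j=5: A[i]=23<=B[j]=35 take 23, i++
i=7 j=5: A[i]=25<=B[j]=35 take 25, i++
i=8 j=5: A[i]=28<=B[j]=35 take 28, i++
i=9 j=5: A[i]=34<=B[j]=35 take 34, i++
i=10 j=5: A[i]=36>B[j]=35 take 35, j++
i=10 j=6: A[i]=36<=B[j]=39 take 36, i++
i=11 j=6: A[i]=37<=B[j]=39 take 37, i++

i=12, j=6, merged so far=[0, 3, 8, 14, 17, 19, 21, 21, 22, 23, 25, 28, 34, 35, 36, 37]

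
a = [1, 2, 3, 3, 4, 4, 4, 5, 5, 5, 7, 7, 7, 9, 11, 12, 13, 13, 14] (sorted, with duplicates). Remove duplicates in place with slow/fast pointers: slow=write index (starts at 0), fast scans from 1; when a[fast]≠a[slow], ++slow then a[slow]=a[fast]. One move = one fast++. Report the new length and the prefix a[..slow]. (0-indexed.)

slow=0 fast=1: a[fast]=2≠a[slow]=1 write a[1]=2, slow++,fast++
slow=1 fast=2: a[fast]=3≠a[slow]=2 write a[2]=3, slow++,fast++
slow=2 fast=3: a[fast]=3=a[slow] dup, fast++
slow=2 fast=4: a[fast]=4≠a[slow]=3 write a[3]=4, slow++,fast++
slow=3 fast=5: a[fast]=4=a[slow] dup, fast++
slow=3 fast=6: a[fast]=4=a[slow] dup, fast++
slow=3 fast=7: a[fast]=5≠a[slow]=4 write a[4]=5, slow++,fast++
slow=4 fast=8: a[fast]=5=a[slow] dup, fast++
slow=4 fast=9: a[fast]=5=a[slow] dup, fast++
slow=4 fast=10: a[fast]=7≠a[slow]=5 write a[5]=7, slow++,fast++
slow=5 fast=11: a[fast]=7=a[slow] dup, fast++
slow=5 fast=12: a[fast]=7=a[slow] dup, fast++
slow=5 fast=13: a[fast]=9≠a[slow]=7 write a[6]=9, slow++,fast++
slow=6 fast=14: a[fast]=11≠a[slow]=9 write a[7]=11, slow++,fast++
slow=7 fast=15: a[fast]=12≠a[slow]=11 write a[8]=12, slow++,fast++
slow=8 fast=16: a[fast]=13≠a[slow]=12 write a[9]=13, slow++,fast++
slow=9 fast=17: a[fast]=13=a[slow] dup, fast++
slow=9 fast=18: a[fast]=14≠a[slow]=13 write a[10]=14, slow++,fast++

length 11; prefix = [1, 2, 3, 4, 5, 7, 9, 11, 12, 13, 14]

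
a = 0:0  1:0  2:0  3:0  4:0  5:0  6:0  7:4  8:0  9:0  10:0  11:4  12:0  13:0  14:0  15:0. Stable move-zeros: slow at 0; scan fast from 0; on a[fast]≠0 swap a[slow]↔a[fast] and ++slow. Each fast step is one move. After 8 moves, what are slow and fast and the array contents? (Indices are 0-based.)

slow=0 fast=0: a[fast]=0, fast++
slow=0 fast=1: a[fast]=0, fast++
slow=0 fast=2: a[fast]=0, fast++
slow=0 fast=3: a[fast]=0, fast++
slow=0 fast=4: a[fast]=0, fast++
slow=0 fast=5: a[fast]=0, fast++
slow=0 fast=6: a[fast]=0, fast++
slow=0 fast=7: a[fast]=4≠0 swap→a[0]=4, slow++,fast++

slow=1, fast=8, a=[4, 0, 0, 0, 0, 0, 0, 0, 0, 0, 0, 4, 0, 0, 0, 0]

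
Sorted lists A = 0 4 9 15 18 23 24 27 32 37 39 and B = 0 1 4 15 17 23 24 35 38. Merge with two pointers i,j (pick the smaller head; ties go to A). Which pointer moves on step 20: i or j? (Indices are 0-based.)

i

[i=0,j=0] A[i]=0<=B[j]=0 take 0 → i++
[i=1,j=0] A[i]=4>B[j]=0 take 0 → j++
[i=1,j=1] A[i]=4>B[j]=1 take 1 → j++
[i=1,j=2] A[i]=4<=B[j]=4 take 4 → i++
[i=2,j=2] A[i]=9>B[j]=4 take 4 → j++
[i=2,j=3] A[i]=9<=B[j]=15 take 9 → i++
[i=3,j=3] A[i]=15<=B[j]=15 take 15 → i++
[i=4,j=3] A[i]=18>B[j]=15 take 15 → j++
[i=4,j=4] A[i]=18>B[j]=17 take 17 → j++
[i=4,j=5] A[i]=18<=B[j]=23 take 18 → i++
[i=5,j=5] A[i]=23<=B[j]=23 take 23 → i++
[i=6,j=5] A[i]=24>B[j]=23 take 23 → j++
[i=6,j=6] A[i]=24<=B[j]=24 take 24 → i++
[i=7,j=6] A[i]=27>B[j]=24 take 24 → j++
[i=7,j=7] A[i]=27<=B[j]=35 take 27 → i++
[i=8,j=7] A[i]=32<=B[j]=35 take 32 → i++
[i=9,j=7] A[i]=37>B[j]=35 take 35 → j++
[i=9,j=8] A[i]=37<=B[j]=38 take 37 → i++
[i=10,j=8] A[i]=39>B[j]=38 take 38 → j++
[i=10,j=9] B done, take A[i]=39 → i++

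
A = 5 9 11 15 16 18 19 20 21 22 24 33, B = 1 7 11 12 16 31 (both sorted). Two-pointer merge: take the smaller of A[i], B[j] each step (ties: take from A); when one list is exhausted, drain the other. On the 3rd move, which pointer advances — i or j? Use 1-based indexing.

i=1 j=1: A[i]=5>B[j]=1 take 1, j++
i=1 j=2: A[i]=5<=B[j]=7 take 5, i++
i=2 j=2: A[i]=9>B[j]=7 take 7, j++

j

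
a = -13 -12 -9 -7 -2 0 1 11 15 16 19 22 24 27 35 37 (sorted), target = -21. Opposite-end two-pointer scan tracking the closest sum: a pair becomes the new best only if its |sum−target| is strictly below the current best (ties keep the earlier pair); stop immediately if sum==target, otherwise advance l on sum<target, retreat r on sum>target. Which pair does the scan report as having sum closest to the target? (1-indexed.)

pair (-12, -9) with sum -21 (|Δ|=0)

l=1 r=16: -13+37=24 d=45 *, r--
l=1 r=15: -13+35=22 d=43 *, r--
l=1 r=14: -13+27=14 d=35 *, r--
l=1 r=13: -13+24=11 d=32 *, r--
l=1 r=12: -13+22=9 d=30 *, r--
l=1 r=11: -13+19=6 d=27 *, r--
l=1 r=10: -13+16=3 d=24 *, r--
l=1 r=9: -13+15=2 d=23 *, r--
l=1 r=8: -13+11=-2 d=19 *, r--
l=1 r=7: -13+1=-12 d=9 *, r--
l=1 r=6: -13+0=-13 d=8 *, r--
l=1 r=5: -13+-2=-15 d=6 *, r--
l=1 r=4: -13+-7=-20 d=1 *, r--
l=1 r=3: -13+-9=-22 d=1, l++
l=2 r=3: -12+-9=-21 d=0 *, stop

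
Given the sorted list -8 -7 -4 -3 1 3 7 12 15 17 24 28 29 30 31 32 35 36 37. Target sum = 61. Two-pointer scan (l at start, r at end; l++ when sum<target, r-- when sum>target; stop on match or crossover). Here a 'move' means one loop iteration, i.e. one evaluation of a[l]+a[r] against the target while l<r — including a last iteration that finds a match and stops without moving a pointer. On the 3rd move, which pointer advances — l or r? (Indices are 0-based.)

l

[0,18] -8+37=29 <61 → l++
[1,18] -7+37=30 <61 → l++
[2,18] -4+37=33 <61 → l++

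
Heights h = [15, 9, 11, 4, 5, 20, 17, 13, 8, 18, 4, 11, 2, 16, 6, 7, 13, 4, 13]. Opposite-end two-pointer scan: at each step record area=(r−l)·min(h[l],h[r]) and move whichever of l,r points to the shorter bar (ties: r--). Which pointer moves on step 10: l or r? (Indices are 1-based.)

l

[1,19] min(15,13)*18=234 best=234 * → r--
[1,18] min(15,4)*17=68 best=234 → r--
[1,17] min(15,13)*16=208 best=234 → r--
[1,16] min(15,7)*15=105 best=234 → r--
[1,15] min(15,6)*14=84 best=234 → r--
[1,14] min(15,16)*13=195 best=234 → l++
[2,14] min(9,16)*12=108 best=234 → l++
[3,14] min(11,16)*11=121 best=234 → l++
[4,14] min(4,16)*10=40 best=234 → l++
[5,14] min(5,16)*9=45 best=234 → l++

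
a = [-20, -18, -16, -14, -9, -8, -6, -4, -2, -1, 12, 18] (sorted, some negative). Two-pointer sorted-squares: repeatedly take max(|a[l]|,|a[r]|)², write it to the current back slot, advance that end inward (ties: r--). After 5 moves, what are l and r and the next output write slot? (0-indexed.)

l=4, r=10, next write slot=6

l=0 r=11: |-20|>|18| out[11]=400, l++
l=1 r=11: |-18|<=|18| out[10]=324, r--
l=1 r=10: |-18|>|12| out[9]=324, l++
l=2 r=10: |-16|>|12| out[8]=256, l++
l=3 r=10: |-14|>|12| out[7]=196, l++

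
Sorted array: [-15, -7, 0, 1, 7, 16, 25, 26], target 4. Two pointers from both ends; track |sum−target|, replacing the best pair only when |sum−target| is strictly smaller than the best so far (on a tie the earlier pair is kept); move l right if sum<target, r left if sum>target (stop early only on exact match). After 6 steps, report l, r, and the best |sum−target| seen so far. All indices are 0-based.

l=2, r=3, best |Δ|=3

l=0 r=7: -15+26=11 d=7 *, r--
l=0 r=6: -15+25=10 d=6 *, r--
l=0 r=5: -15+16=1 d=3 *, l++
l=1 r=5: -7+16=9 d=5, r--
l=1 r=4: -7+7=0 d=4, l++
l=2 r=4: 0+7=7 d=3, r--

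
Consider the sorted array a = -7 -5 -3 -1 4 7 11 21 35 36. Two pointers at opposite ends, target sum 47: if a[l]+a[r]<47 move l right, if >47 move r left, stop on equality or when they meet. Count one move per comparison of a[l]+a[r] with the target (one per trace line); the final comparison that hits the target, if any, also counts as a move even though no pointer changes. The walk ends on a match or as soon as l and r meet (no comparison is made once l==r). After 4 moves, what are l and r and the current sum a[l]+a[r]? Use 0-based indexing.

l=4, r=9, sum=40

[0,9] -7+36=29 <47 → l++
[1,9] -5+36=31 <47 → l++
[2,9] -3+36=33 <47 → l++
[3,9] -1+36=35 <47 → l++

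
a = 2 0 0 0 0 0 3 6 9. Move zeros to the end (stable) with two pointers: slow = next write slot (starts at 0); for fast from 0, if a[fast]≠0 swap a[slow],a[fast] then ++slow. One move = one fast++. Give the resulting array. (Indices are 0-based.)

slow=0 fast=0: a[fast]=2≠0 swap→a[0]=2, slow++,fast++
slow=1 fast=1: a[fast]=0, fast++
slow=1 fast=2: a[fast]=0, fast++
slow=1 fast=3: a[fast]=0, fast++
slow=1 fast=4: a[fast]=0, fast++
slow=1 fast=5: a[fast]=0, fast++
slow=1 fast=6: a[fast]=3≠0 swap→a[1]=3, slow++,fast++
slow=2 fast=7: a[fast]=6≠0 swap→a[2]=6, slow++,fast++
slow=3 fast=8: a[fast]=9≠0 swap→a[3]=9, slow++,fast++

[2, 3, 6, 9, 0, 0, 0, 0, 0]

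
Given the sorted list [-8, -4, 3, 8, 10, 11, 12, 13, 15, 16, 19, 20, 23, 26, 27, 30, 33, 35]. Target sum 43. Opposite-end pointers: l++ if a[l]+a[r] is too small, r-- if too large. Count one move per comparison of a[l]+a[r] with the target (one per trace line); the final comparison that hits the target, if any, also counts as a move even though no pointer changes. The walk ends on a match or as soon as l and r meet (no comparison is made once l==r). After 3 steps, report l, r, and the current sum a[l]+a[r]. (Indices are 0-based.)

l=0 r=17: -8+35=27 <43, l++
l=1 r=17: -4+35=31 <43, l++
l=2 r=17: 3+35=38 <43, l++

l=3, r=17, sum=43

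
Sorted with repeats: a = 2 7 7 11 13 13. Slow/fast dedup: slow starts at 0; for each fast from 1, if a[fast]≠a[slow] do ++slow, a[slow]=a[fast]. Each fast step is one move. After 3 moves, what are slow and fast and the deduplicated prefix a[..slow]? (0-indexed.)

slow=2, fast=4, prefix=[2, 7, 11]

(s=0,f=1) a[fast]=7≠a[slow]=2 write a[1]=7 → slow++,fast++
(s=1,f=2) a[fast]=7=a[slow] dup → fast++
(s=1,f=3) a[fast]=11≠a[slow]=7 write a[2]=11 → slow++,fast++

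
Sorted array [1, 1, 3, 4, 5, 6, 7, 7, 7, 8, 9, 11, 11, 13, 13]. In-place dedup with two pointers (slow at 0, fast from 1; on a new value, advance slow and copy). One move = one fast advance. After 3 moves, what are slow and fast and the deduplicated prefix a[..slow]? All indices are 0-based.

slow=2, fast=4, prefix=[1, 3, 4]

(s=0,f=1) a[fast]=1=a[slow] dup → fast++
(s=0,f=2) a[fast]=3≠a[slow]=1 write a[1]=3 → slow++,fast++
(s=1,f=3) a[fast]=4≠a[slow]=3 write a[2]=4 → slow++,fast++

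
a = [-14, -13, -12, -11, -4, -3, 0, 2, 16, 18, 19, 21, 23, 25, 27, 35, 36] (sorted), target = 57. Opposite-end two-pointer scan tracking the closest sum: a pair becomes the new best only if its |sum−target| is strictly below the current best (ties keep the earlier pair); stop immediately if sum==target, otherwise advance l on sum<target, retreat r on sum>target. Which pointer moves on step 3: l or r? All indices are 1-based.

[1,17] -14+36=22 d=35 * → l++
[2,17] -13+36=23 d=34 * → l++
[3,17] -12+36=24 d=33 * → l++

l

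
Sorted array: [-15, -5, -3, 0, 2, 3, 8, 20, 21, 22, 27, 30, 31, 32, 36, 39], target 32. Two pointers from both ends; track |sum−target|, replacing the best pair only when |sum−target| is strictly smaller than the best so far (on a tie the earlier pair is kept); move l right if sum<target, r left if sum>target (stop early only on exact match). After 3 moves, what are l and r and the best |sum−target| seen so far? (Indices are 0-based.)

l=2, r=14, best |Δ|=1

l=0 r=15: -15+39=24 d=8 *, l++
l=1 r=15: -5+39=34 d=2 *, r--
l=1 r=14: -5+36=31 d=1 *, l++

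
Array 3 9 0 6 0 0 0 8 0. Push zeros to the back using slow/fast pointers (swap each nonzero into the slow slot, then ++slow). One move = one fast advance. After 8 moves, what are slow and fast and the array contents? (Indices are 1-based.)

slow=5, fast=9, a=[3, 9, 6, 8, 0, 0, 0, 0, 0]

slow=1 fast=1: a[fast]=3≠0 swap→a[1]=3, slow++,fast++
slow=2 fast=2: a[fast]=9≠0 swap→a[2]=9, slow++,fast++
slow=3 fast=3: a[fast]=0, fast++
slow=3 fast=4: a[fast]=6≠0 swap→a[3]=6, slow++,fast++
slow=4 fast=5: a[fast]=0, fast++
slow=4 fast=6: a[fast]=0, fast++
slow=4 fast=7: a[fast]=0, fast++
slow=4 fast=8: a[fast]=8≠0 swap→a[4]=8, slow++,fast++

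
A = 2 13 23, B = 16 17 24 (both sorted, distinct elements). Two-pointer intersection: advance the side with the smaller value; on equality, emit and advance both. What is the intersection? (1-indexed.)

[i=1,j=1] 2<16 → i++
[i=2,j=1] 13<16 → i++
[i=3,j=1] 23>16 → j++
[i=3,j=2] 23>17 → j++
[i=3,j=3] 23<24 → i++

intersection = []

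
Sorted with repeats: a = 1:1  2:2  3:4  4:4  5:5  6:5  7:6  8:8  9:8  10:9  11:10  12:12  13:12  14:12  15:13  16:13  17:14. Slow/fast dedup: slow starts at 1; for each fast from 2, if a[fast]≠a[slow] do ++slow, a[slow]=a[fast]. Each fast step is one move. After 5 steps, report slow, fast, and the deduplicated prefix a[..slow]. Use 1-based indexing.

slow=4, fast=7, prefix=[1, 2, 4, 5]

slow=1 fast=2: a[fast]=2≠a[slow]=1 write a[2]=2, slow++,fast++
slow=2 fast=3: a[fast]=4≠a[slow]=2 write a[3]=4, slow++,fast++
slow=3 fast=4: a[fast]=4=a[slow] dup, fast++
slow=3 fast=5: a[fast]=5≠a[slow]=4 write a[4]=5, slow++,fast++
slow=4 fast=6: a[fast]=5=a[slow] dup, fast++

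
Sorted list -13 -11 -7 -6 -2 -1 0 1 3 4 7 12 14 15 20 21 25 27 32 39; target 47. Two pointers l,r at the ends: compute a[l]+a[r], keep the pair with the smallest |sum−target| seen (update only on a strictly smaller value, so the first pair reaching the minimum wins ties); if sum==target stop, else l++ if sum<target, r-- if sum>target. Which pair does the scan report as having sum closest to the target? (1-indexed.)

l=1 r=20: -13+39=26 d=21 *, l++
l=2 r=20: -11+39=28 d=19 *, l++
l=3 r=20: -7+39=32 d=15 *, l++
l=4 r=20: -6+39=33 d=14 *, l++
l=5 r=20: -2+39=37 d=10 *, l++
l=6 r=20: -1+39=38 d=9 *, l++
l=7 r=20: 0+39=39 d=8 *, l++
l=8 r=20: 1+39=40 d=7 *, l++
l=9 r=20: 3+39=42 d=5 *, l++
l=10 r=20: 4+39=43 d=4 *, l++
l=11 r=20: 7+39=46 d=1 *, l++
l=12 r=20: 12+39=51 d=4, r--
l=12 r=19: 12+32=44 d=3, l++
l=13 r=19: 14+32=46 d=1, l++
l=14 r=19: 15+32=47 d=0 *, stop

pair (15, 32) with sum 47 (|Δ|=0)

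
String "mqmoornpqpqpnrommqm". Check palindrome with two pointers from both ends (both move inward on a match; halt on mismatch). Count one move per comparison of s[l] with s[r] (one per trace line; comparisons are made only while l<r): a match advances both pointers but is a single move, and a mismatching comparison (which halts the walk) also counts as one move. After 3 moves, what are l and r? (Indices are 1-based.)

l=4, r=16

l=1 r=19: 'm'=='m', l++,r--
l=2 r=18: 'q'=='q', l++,r--
l=3 r=17: 'm'=='m', l++,r--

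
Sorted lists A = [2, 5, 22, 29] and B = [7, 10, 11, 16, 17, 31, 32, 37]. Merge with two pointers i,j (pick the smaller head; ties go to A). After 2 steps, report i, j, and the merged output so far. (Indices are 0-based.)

i=0 j=0: A[i]=2<=B[j]=7 take 2, i++
i=1 j=0: A[i]=5<=B[j]=7 take 5, i++

i=2, j=0, merged so far=[2, 5]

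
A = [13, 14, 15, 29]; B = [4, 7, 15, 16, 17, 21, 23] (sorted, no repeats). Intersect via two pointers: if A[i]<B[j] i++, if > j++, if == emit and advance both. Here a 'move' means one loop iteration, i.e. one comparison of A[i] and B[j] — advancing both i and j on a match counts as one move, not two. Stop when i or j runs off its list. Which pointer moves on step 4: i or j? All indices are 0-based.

i

[i=0,j=0] 13>4 → j++
[i=0,j=1] 13>7 → j++
[i=0,j=2] 13<15 → i++
[i=1,j=2] 14<15 → i++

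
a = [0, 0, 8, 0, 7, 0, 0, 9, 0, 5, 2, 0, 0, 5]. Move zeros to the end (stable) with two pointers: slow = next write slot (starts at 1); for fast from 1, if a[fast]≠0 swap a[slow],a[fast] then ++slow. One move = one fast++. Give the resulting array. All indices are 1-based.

(s=1,f=1) a[fast]=0 → fast++
(s=1,f=2) a[fast]=0 → fast++
(s=1,f=3) a[fast]=8≠0 swap→a[1]=8 → slow++,fast++
(s=2,f=4) a[fast]=0 → fast++
(s=2,f=5) a[fast]=7≠0 swap→a[2]=7 → slow++,fast++
(s=3,f=6) a[fast]=0 → fast++
(s=3,f=7) a[fast]=0 → fast++
(s=3,f=8) a[fast]=9≠0 swap→a[3]=9 → slow++,fast++
(s=4,f=9) a[fast]=0 → fast++
(s=4,f=10) a[fast]=5≠0 swap→a[4]=5 → slow++,fast++
(s=5,f=11) a[fast]=2≠0 swap→a[5]=2 → slow++,fast++
(s=6,f=12) a[fast]=0 → fast++
(s=6,f=13) a[fast]=0 → fast++
(s=6,f=14) a[fast]=5≠0 swap→a[6]=5 → slow++,fast++

[8, 7, 9, 5, 2, 5, 0, 0, 0, 0, 0, 0, 0, 0]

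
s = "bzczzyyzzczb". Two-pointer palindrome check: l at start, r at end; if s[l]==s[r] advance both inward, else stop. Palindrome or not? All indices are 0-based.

[0,11] 'b'=='b' → l++,r--
[1,10] 'z'=='z' → l++,r--
[2,9] 'c'=='c' → l++,r--
[3,8] 'z'=='z' → l++,r--
[4,7] 'z'=='z' → l++,r--
[5,6] 'y'=='y' → l++,r--

palindrome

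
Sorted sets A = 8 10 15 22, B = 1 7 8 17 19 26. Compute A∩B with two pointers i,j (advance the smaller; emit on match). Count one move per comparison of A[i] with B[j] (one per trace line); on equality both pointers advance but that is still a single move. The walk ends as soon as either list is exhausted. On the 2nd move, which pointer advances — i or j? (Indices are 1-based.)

[i=1,j=1] 8>1 → j++
[i=1,j=2] 8>7 → j++

j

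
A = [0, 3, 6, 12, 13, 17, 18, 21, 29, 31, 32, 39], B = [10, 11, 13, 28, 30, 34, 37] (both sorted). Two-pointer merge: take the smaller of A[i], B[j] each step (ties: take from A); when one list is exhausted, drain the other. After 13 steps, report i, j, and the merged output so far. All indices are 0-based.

i=9, j=4, merged so far=[0, 3, 6, 10, 11, 12, 13, 13, 17, 18, 21, 28, 29]

[i=0,j=0] A[i]=0<=B[j]=10 take 0 → i++
[i=1,j=0] A[i]=3<=B[j]=10 take 3 → i++
[i=2,j=0] A[i]=6<=B[j]=10 take 6 → i++
[i=3,j=0] A[i]=12>B[j]=10 take 10 → j++
[i=3,j=1] A[i]=12>B[j]=11 take 11 → j++
[i=3,j=2] A[i]=12<=B[j]=13 take 12 → i++
[i=4,j=2] A[i]=13<=B[j]=13 take 13 → i++
[i=5,j=2] A[i]=17>B[j]=13 take 13 → j++
[i=5,j=3] A[i]=17<=B[j]=28 take 17 → i++
[i=6,j=3] A[i]=18<=B[j]=28 take 18 → i++
[i=7,j=3] A[i]=21<=B[j]=28 take 21 → i++
[i=8,j=3] A[i]=29>B[j]=28 take 28 → j++
[i=8,j=4] A[i]=29<=B[j]=30 take 29 → i++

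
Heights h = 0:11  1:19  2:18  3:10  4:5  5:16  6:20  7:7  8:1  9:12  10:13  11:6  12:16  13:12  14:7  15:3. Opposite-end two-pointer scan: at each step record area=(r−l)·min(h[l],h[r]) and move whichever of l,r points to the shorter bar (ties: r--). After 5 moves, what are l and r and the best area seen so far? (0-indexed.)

[0,15] min(11,3)*15=45 best=45 * → r--
[0,14] min(11,7)*14=98 best=98 * → r--
[0,13] min(11,12)*13=143 best=143 * → l++
[1,13] min(19,12)*12=144 best=144 * → r--
[1,12] min(19,16)*11=176 best=176 * → r--

l=1, r=11, best area=176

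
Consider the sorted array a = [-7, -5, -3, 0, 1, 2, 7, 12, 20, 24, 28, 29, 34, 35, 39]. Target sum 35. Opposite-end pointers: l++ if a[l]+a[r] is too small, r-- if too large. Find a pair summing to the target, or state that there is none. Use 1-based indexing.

(0, 35)

[1,15] -7+39=32 <35 → l++
[2,15] -5+39=34 <35 → l++
[3,15] -3+39=36 >35 → r--
[3,14] -3+35=32 <35 → l++
[4,14] 0+35=35 → found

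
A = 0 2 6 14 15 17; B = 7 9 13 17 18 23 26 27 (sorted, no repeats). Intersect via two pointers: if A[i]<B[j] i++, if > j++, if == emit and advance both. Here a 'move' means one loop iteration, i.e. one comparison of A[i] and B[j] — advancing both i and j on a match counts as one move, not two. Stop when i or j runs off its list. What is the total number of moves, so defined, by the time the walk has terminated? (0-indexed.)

i=0 j=0: 0<7, i++
i=1 j=0: 2<7, i++
i=2 j=0: 6<7, i++
i=3 j=0: 14>7, j++
i=3 j=1: 14>9, j++
i=3 j=2: 14>13, j++
i=3 j=3: 14<17, i++
i=4 j=3: 15<17, i++
i=5 j=3: 17==17 emit, i++,j++

9 moves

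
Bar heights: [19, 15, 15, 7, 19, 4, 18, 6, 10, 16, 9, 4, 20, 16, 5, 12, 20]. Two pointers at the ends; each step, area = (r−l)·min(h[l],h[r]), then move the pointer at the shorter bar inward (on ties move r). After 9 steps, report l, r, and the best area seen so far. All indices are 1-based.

[1,17] min(19,20)*16=304 best=304 * → l++
[2,17] min(15,20)*15=225 best=304 → l++
[3,17] min(15,20)*14=210 best=304 → l++
[4,17] min(7,20)*13=91 best=304 → l++
[5,17] min(19,20)*12=228 best=304 → l++
[6,17] min(4,20)*11=44 best=304 → l++
[7,17] min(18,20)*10=180 best=304 → l++
[8,17] min(6,20)*9=54 best=304 → l++
[9,17] min(10,20)*8=80 best=304 → l++

l=10, r=17, best area=304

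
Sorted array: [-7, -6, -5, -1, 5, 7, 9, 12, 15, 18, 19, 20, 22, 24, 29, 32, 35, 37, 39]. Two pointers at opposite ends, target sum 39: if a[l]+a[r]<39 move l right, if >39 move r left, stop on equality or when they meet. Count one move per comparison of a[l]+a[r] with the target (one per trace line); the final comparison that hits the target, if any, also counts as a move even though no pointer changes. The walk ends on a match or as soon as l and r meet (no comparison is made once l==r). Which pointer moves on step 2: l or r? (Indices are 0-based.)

l

l=0 r=18: -7+39=32 <39, l++
l=1 r=18: -6+39=33 <39, l++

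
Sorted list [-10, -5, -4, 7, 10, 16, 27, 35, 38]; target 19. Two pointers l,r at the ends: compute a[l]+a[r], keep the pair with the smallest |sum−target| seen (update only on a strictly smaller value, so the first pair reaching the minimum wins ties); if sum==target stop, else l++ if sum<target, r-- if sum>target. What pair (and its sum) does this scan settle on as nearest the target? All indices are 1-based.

pair (-10, 27) with sum 17 (|Δ|=2)

[1,9] -10+38=28 d=9 * → r--
[1,8] -10+35=25 d=6 * → r--
[1,7] -10+27=17 d=2 * → l++
[2,7] -5+27=22 d=3 → r--
[2,6] -5+16=11 d=8 → l++
[3,6] -4+16=12 d=7 → l++
[4,6] 7+16=23 d=4 → r--
[4,5] 7+10=17 d=2 → l++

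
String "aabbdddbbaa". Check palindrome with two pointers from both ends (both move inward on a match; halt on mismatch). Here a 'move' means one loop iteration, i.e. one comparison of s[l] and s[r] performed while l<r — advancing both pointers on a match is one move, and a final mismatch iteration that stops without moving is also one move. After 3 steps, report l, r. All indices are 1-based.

l=1 r=11: 'a'=='a', l++,r--
l=2 r=10: 'a'=='a', l++,r--
l=3 r=9: 'b'=='b', l++,r--

l=4, r=8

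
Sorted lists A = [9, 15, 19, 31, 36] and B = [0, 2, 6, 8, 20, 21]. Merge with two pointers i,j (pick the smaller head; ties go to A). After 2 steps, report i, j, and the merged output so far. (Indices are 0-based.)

i=0, j=2, merged so far=[0, 2]

[i=0,j=0] A[i]=9>B[j]=0 take 0 → j++
[i=0,j=1] A[i]=9>B[j]=2 take 2 → j++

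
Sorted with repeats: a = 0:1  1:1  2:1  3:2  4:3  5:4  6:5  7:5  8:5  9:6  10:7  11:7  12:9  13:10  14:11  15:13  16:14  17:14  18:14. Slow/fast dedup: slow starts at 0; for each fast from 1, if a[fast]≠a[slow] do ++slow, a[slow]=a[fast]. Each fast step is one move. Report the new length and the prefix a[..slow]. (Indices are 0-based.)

(s=0,f=1) a[fast]=1=a[slow] dup → fast++
(s=0,f=2) a[fast]=1=a[slow] dup → fast++
(s=0,f=3) a[fast]=2≠a[slow]=1 write a[1]=2 → slow++,fast++
(s=1,f=4) a[fast]=3≠a[slow]=2 write a[2]=3 → slow++,fast++
(s=2,f=5) a[fast]=4≠a[slow]=3 write a[3]=4 → slow++,fast++
(s=3,f=6) a[fast]=5≠a[slow]=4 write a[4]=5 → slow++,fast++
(s=4,f=7) a[fast]=5=a[slow] dup → fast++
(s=4,f=8) a[fast]=5=a[slow] dup → fast++
(s=4,f=9) a[fast]=6≠a[slow]=5 write a[5]=6 → slow++,fast++
(s=5,f=10) a[fast]=7≠a[slow]=6 write a[6]=7 → slow++,fast++
(s=6,f=11) a[fast]=7=a[slow] dup → fast++
(s=6,f=12) a[fast]=9≠a[slow]=7 write a[7]=9 → slow++,fast++
(s=7,f=13) a[fast]=10≠a[slow]=9 write a[8]=10 → slow++,fast++
(s=8,f=14) a[fast]=11≠a[slow]=10 write a[9]=11 → slow++,fast++
(s=9,f=15) a[fast]=13≠a[slow]=11 write a[10]=13 → slow++,fast++
(s=10,f=16) a[fast]=14≠a[slow]=13 write a[11]=14 → slow++,fast++
(s=11,f=17) a[fast]=14=a[slow] dup → fast++
(s=11,f=18) a[fast]=14=a[slow] dup → fast++

length 12; prefix = [1, 2, 3, 4, 5, 6, 7, 9, 10, 11, 13, 14]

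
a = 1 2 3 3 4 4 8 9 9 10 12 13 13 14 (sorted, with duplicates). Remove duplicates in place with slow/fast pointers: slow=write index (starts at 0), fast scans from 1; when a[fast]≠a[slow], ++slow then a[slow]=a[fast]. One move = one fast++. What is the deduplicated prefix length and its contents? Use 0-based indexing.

slow=0 fast=1: a[fast]=2≠a[slow]=1 write a[1]=2, slow++,fast++
slow=1 fast=2: a[fast]=3≠a[slow]=2 write a[2]=3, slow++,fast++
slow=2 fast=3: a[fast]=3=a[slow] dup, fast++
slow=2 fast=4: a[fast]=4≠a[slow]=3 write a[3]=4, slow++,fast++
slow=3 fast=5: a[fast]=4=a[slow] dup, fast++
slow=3 fast=6: a[fast]=8≠a[slow]=4 write a[4]=8, slow++,fast++
slow=4 fast=7: a[fast]=9≠a[slow]=8 write a[5]=9, slow++,fast++
slow=5 fast=8: a[fast]=9=a[slow] dup, fast++
slow=5 fast=9: a[fast]=10≠a[slow]=9 write a[6]=10, slow++,fast++
slow=6 fast=10: a[fast]=12≠a[slow]=10 write a[7]=12, slow++,fast++
slow=7 fast=11: a[fast]=13≠a[slow]=12 write a[8]=13, slow++,fast++
slow=8 fast=12: a[fast]=13=a[slow] dup, fast++
slow=8 fast=13: a[fast]=14≠a[slow]=13 write a[9]=14, slow++,fast++

length 10; prefix = [1, 2, 3, 4, 8, 9, 10, 12, 13, 14]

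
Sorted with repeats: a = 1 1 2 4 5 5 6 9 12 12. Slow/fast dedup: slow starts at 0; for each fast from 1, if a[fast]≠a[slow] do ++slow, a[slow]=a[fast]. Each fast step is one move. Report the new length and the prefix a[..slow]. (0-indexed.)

(s=0,f=1) a[fast]=1=a[slow] dup → fast++
(s=0,f=2) a[fast]=2≠a[slow]=1 write a[1]=2 → slow++,fast++
(s=1,f=3) a[fast]=4≠a[slow]=2 write a[2]=4 → slow++,fast++
(s=2,f=4) a[fast]=5≠a[slow]=4 write a[3]=5 → slow++,fast++
(s=3,f=5) a[fast]=5=a[slow] dup → fast++
(s=3,f=6) a[fast]=6≠a[slow]=5 write a[4]=6 → slow++,fast++
(s=4,f=7) a[fast]=9≠a[slow]=6 write a[5]=9 → slow++,fast++
(s=5,f=8) a[fast]=12≠a[slow]=9 write a[6]=12 → slow++,fast++
(s=6,f=9) a[fast]=12=a[slow] dup → fast++

length 7; prefix = [1, 2, 4, 5, 6, 9, 12]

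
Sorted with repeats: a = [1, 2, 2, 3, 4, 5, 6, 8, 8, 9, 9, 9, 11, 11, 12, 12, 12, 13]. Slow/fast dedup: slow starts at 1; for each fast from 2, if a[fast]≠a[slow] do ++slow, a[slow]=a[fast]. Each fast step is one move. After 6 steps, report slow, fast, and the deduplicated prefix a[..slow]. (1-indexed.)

slow=6, fast=8, prefix=[1, 2, 3, 4, 5, 6]

slow=1 fast=2: a[fast]=2≠a[slow]=1 write a[2]=2, slow++,fast++
slow=2 fast=3: a[fast]=2=a[slow] dup, fast++
slow=2 fast=4: a[fast]=3≠a[slow]=2 write a[3]=3, slow++,fast++
slow=3 fast=5: a[fast]=4≠a[slow]=3 write a[4]=4, slow++,fast++
slow=4 fast=6: a[fast]=5≠a[slow]=4 write a[5]=5, slow++,fast++
slow=5 fast=7: a[fast]=6≠a[slow]=5 write a[6]=6, slow++,fast++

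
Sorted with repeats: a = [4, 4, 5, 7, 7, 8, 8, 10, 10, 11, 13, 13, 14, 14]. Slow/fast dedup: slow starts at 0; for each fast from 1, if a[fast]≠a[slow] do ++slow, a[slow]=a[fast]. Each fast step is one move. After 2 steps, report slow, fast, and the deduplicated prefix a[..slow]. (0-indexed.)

slow=1, fast=3, prefix=[4, 5]

slow=0 fast=1: a[fast]=4=a[slow] dup, fast++
slow=0 fast=2: a[fast]=5≠a[slow]=4 write a[1]=5, slow++,fast++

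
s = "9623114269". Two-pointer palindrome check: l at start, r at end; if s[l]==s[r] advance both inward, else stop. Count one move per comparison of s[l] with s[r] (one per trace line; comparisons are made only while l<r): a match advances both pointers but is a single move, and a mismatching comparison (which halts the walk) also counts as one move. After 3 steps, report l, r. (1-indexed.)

l=1 r=10: '9'=='9', l++,r--
l=2 r=9: '6'=='6', l++,r--
l=3 r=8: '2'=='2', l++,r--

l=4, r=7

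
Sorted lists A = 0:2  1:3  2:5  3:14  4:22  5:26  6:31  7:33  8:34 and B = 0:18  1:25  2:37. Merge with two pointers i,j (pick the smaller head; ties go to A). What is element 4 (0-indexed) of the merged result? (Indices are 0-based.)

merged[4] = 18

i=0 j=0: A[i]=2<=B[j]=18 take 2, i++
i=1 j=0: A[i]=3<=B[j]=18 take 3, i++
i=2 j=0: A[i]=5<=B[j]=18 take 5, i++
i=3 j=0: A[i]=14<=B[j]=18 take 14, i++
i=4 j=0: A[i]=22>B[j]=18 take 18, j++
i=4 j=1: A[i]=22<=B[j]=25 take 22, i++
i=5 j=1: A[i]=26>B[j]=25 take 25, j++
i=5 j=2: A[i]=26<=B[j]=37 take 26, i++
i=6 j=2: A[i]=31<=B[j]=37 take 31, i++
i=7 j=2: A[i]=33<=B[j]=37 take 33, i++
i=8 j=2: A[i]=34<=B[j]=37 take 34, i++
i=9 j=2: A done, take B[j]=37, j++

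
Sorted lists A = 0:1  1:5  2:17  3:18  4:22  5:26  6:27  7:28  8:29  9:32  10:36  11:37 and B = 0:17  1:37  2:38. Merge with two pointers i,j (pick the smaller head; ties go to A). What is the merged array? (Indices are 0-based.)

[1, 5, 17, 17, 18, 22, 26, 27, 28, 29, 32, 36, 37, 37, 38]

i=0 j=0: A[i]=1<=B[j]=17 take 1, i++
i=1 j=0: A[i]=5<=B[j]=17 take 5, i++
i=2 j=0: A[i]=17<=B[j]=17 take 17, i++
i=3 j=0: A[i]=18>B[j]=17 take 17, j++
i=3 j=1: A[i]=18<=B[j]=37 take 18, i++
i=4 j=1: A[i]=22<=B[j]=37 take 22, i++
i=5 j=1: A[i]=26<=B[j]=37 take 26, i++
i=6 j=1: A[i]=27<=B[j]=37 take 27, i++
i=7 j=1: A[i]=28<=B[j]=37 take 28, i++
i=8 j=1: A[i]=29<=B[j]=37 take 29, i++
i=9 j=1: A[i]=32<=B[j]=37 take 32, i++
i=10 j=1: A[i]=36<=B[j]=37 take 36, i++
i=11 j=1: A[i]=37<=B[j]=37 take 37, i++
i=12 j=1: A done, take B[j]=37, j++
i=12 j=2: A done, take B[j]=38, j++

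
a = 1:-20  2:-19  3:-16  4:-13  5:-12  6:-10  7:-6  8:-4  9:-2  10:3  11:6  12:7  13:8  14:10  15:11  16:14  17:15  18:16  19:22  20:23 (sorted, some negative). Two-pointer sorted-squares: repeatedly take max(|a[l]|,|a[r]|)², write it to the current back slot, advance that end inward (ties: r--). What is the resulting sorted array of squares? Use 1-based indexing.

l=1 r=20: |-20|<=|23| out[20]=529, r--
l=1 r=19: |-20|<=|22| out[19]=484, r--
l=1 r=18: |-20|>|16| out[18]=400, l++
l=2 r=18: |-19|>|16| out[17]=361, l++
l=3 r=18: |-16|<=|16| out[16]=256, r--
l=3 r=17: |-16|>|15| out[15]=256, l++
l=4 r=17: |-13|<=|15| out[14]=225, r--
l=4 r=16: |-13|<=|14| out[13]=196, r--
l=4 r=15: |-13|>|11| out[12]=169, l++
l=5 r=15: |-12|>|11| out[11]=144, l++
l=6 r=15: |-10|<=|11| out[10]=121, r--
l=6 r=14: |-10|<=|10| out[9]=100, r--
l=6 r=13: |-10|>|8| out[8]=100, l++
l=7 r=13: |-6|<=|8| out[7]=64, r--
l=7 r=12: |-6|<=|7| out[6]=49, r--
l=7 r=11: |-6|<=|6| out[5]=36, r--
l=7 r=10: |-6|>|3| out[4]=36, l++
l=8 r=10: |-4|>|3| out[3]=16, l++
l=9 r=10: |-2|<=|3| out[2]=9, r--
l=9 r=9: |-2|<=|-2| out[1]=4, r--

[4, 9, 16, 36, 36, 49, 64, 100, 100, 121, 144, 169, 196, 225, 256, 256, 361, 400, 484, 529]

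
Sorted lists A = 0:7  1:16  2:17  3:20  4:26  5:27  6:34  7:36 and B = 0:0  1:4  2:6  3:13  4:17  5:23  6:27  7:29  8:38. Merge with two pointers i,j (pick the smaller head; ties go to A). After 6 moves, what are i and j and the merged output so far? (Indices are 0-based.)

i=0 j=0: A[i]=7>B[j]=0 take 0, j++
i=0 j=1: A[i]=7>B[j]=4 take 4, j++
i=0 j=2: A[i]=7>B[j]=6 take 6, j++
i=0 j=3: A[i]=7<=B[j]=13 take 7, i++
i=1 j=3: A[i]=16>B[j]=13 take 13, j++
i=1 j=4: A[i]=16<=B[j]=17 take 16, i++

i=2, j=4, merged so far=[0, 4, 6, 7, 13, 16]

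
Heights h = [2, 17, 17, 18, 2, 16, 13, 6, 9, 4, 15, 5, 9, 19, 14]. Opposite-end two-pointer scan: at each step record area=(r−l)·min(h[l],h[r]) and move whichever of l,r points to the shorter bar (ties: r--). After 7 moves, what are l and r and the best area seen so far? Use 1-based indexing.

l=7, r=14, best area=204

l=1 r=15: min(2,14)*14=28 best=28 *, l++
l=2 r=15: min(17,14)*13=182 best=182 *, r--
l=2 r=14: min(17,19)*12=204 best=204 *, l++
l=3 r=14: min(17,19)*11=187 best=204, l++
l=4 r=14: min(18,19)*10=180 best=204, l++
l=5 r=14: min(2,19)*9=18 best=204, l++
l=6 r=14: min(16,19)*8=128 best=204, l++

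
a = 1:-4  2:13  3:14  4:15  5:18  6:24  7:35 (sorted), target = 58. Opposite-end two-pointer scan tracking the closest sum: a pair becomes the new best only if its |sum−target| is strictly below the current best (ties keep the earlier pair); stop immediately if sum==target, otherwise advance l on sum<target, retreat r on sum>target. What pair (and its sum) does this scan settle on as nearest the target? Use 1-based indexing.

pair (24, 35) with sum 59 (|Δ|=1)

[1,7] -4+35=31 d=27 * → l++
[2,7] 13+35=48 d=10 * → l++
[3,7] 14+35=49 d=9 * → l++
[4,7] 15+35=50 d=8 * → l++
[5,7] 18+35=53 d=5 * → l++
[6,7] 24+35=59 d=1 * → r--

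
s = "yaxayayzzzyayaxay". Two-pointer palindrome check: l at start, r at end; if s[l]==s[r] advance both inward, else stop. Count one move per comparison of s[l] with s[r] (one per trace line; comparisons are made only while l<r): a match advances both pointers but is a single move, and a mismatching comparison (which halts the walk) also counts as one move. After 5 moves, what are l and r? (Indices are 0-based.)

[0,16] 'y'=='y' → l++,r--
[1,15] 'a'=='a' → l++,r--
[2,14] 'x'=='x' → l++,r--
[3,13] 'a'=='a' → l++,r--
[4,12] 'y'=='y' → l++,r--

l=5, r=11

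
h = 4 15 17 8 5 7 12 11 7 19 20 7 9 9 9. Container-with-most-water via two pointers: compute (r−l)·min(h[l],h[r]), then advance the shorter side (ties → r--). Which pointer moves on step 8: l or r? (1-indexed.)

l

[1,15] min(4,9)*14=56 best=56 * → l++
[2,15] min(15,9)*13=117 best=117 * → r--
[2,14] min(15,9)*12=108 best=117 → r--
[2,13] min(15,9)*11=99 best=117 → r--
[2,12] min(15,7)*10=70 best=117 → r--
[2,11] min(15,20)*9=135 best=135 * → l++
[3,11] min(17,20)*8=136 best=136 * → l++
[4,11] min(8,20)*7=56 best=136 → l++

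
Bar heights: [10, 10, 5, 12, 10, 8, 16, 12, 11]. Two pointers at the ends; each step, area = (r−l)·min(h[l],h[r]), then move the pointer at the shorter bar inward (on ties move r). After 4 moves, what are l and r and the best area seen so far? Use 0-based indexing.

l=3, r=7, best area=80

l=0 r=8: min(10,11)*8=80 best=80 *, l++
l=1 r=8: min(10,11)*7=70 best=80, l++
l=2 r=8: min(5,11)*6=30 best=80, l++
l=3 r=8: min(12,11)*5=55 best=80, r--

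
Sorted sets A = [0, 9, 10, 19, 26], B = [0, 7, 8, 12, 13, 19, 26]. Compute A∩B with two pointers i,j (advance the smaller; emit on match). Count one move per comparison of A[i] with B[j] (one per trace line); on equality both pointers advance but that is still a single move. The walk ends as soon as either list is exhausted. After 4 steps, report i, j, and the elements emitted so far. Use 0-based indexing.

[i=0,j=0] 0==0 emit → i++,j++
[i=1,j=1] 9>7 → j++
[i=1,j=2] 9>8 → j++
[i=1,j=3] 9<12 → i++

i=2, j=3, emitted=[0]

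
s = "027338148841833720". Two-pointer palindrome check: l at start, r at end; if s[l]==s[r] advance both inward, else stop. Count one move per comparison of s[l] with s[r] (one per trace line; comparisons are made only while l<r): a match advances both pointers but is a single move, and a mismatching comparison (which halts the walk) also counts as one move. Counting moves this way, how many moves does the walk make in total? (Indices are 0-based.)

9 moves

[0,17] '0'=='0' → l++,r--
[1,16] '2'=='2' → l++,r--
[2,15] '7'=='7' → l++,r--
[3,14] '3'=='3' → l++,r--
[4,13] '3'=='3' → l++,r--
[5,12] '8'=='8' → l++,r--
[6,11] '1'=='1' → l++,r--
[7,10] '4'=='4' → l++,r--
[8,9] '8'=='8' → l++,r--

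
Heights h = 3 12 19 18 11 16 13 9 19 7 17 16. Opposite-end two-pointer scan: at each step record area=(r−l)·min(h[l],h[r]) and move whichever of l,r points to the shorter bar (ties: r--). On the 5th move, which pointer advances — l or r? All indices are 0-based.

r

l=0 r=11: min(3,16)*11=33 best=33 *, l++
l=1 r=11: min(12,16)*10=120 best=120 *, l++
l=2 r=11: min(19,16)*9=144 best=144 *, r--
l=2 r=10: min(19,17)*8=136 best=144, r--
l=2 r=9: min(19,7)*7=49 best=144, r--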